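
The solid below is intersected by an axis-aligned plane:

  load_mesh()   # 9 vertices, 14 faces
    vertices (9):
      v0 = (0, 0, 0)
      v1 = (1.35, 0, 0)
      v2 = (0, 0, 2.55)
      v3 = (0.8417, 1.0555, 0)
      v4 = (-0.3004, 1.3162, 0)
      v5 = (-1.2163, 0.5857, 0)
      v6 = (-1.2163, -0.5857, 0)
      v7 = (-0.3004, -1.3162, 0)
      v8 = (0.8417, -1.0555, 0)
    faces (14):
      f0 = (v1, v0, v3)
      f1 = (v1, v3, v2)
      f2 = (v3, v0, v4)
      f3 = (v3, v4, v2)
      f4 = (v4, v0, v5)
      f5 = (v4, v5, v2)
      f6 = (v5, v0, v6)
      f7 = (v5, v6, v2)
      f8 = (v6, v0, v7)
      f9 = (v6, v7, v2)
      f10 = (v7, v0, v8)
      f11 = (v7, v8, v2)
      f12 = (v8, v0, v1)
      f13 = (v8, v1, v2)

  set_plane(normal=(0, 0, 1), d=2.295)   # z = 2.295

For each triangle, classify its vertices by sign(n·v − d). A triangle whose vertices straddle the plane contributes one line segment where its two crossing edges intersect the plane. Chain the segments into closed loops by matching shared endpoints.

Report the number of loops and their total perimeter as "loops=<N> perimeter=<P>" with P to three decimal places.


Straddling triangles (7 of 14):
  (v1,v3,v2) [--+] → (0.08417, 0.10555, 2.295)–(0.135, 0, 2.295)  len=0.1172
  (v3,v4,v2) [--+] → (-0.03004, 0.13162, 2.295)–(0.08417, 0.10555, 2.295)  len=0.1171
  (v4,v5,v2) [--+] → (-0.12163, 0.05857, 2.295)–(-0.03004, 0.13162, 2.295)  len=0.1172
  (v5,v6,v2) [--+] → (-0.12163, -0.05857, 2.295)–(-0.12163, 0.05857, 2.295)  len=0.1171
  (v6,v7,v2) [--+] → (-0.03004, -0.13162, 2.295)–(-0.12163, -0.05857, 2.295)  len=0.1172
  (v7,v8,v2) [--+] → (0.08417, -0.10555, 2.295)–(-0.03004, -0.13162, 2.295)  len=0.1171
  (v8,v1,v2) [--+] → (0.135, 0, 2.295)–(0.08417, -0.10555, 2.295)  len=0.1172

Chained into 1 loop(s):
  loop 1: 7 segments, perimeter = 0.8200
Total perimeter = 0.820

loops=1 perimeter=0.820


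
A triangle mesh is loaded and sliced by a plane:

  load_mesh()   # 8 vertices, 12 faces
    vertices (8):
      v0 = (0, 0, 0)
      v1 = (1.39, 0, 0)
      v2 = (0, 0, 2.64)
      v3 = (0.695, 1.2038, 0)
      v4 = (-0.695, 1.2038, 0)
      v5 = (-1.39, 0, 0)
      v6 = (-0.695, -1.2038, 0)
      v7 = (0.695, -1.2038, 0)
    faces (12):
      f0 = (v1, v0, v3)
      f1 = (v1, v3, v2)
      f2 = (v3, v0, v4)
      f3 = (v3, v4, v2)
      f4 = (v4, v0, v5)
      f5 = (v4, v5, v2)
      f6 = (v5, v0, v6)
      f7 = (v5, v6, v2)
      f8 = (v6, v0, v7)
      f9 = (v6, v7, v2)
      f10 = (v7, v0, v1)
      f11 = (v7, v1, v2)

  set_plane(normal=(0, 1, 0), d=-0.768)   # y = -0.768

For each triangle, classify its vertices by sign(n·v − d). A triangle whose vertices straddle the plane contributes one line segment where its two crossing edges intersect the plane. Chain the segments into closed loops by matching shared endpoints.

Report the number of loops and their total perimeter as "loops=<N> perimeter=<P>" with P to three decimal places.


Straddling triangles (6 of 12):
  (v5,v0,v6) [++-] → (-0.443396, -0.768, 0)–(-0.946604, -0.768, 0)  len=0.5032
  (v5,v6,v2) [+-+] → (-0.946604, -0.768, 0)–(-0.443396, -0.768, 0.955734)  len=1.0801
  (v6,v0,v7) [-+-] → (-0.443396, -0.768, 0)–(0.443396, -0.768, 0)  len=0.8868
  (v6,v7,v2) [--+] → (0.443396, -0.768, 0.955734)–(-0.443396, -0.768, 0.955734)  len=0.8868
  (v7,v0,v1) [-++] → (0.443396, -0.768, 0)–(0.946604, -0.768, 0)  len=0.5032
  (v7,v1,v2) [-++] → (0.946604, -0.768, 0)–(0.443396, -0.768, 0.955734)  len=1.0801

Chained into 1 loop(s):
  loop 1: 6 segments, perimeter = 4.9402
Total perimeter = 4.940

loops=1 perimeter=4.940


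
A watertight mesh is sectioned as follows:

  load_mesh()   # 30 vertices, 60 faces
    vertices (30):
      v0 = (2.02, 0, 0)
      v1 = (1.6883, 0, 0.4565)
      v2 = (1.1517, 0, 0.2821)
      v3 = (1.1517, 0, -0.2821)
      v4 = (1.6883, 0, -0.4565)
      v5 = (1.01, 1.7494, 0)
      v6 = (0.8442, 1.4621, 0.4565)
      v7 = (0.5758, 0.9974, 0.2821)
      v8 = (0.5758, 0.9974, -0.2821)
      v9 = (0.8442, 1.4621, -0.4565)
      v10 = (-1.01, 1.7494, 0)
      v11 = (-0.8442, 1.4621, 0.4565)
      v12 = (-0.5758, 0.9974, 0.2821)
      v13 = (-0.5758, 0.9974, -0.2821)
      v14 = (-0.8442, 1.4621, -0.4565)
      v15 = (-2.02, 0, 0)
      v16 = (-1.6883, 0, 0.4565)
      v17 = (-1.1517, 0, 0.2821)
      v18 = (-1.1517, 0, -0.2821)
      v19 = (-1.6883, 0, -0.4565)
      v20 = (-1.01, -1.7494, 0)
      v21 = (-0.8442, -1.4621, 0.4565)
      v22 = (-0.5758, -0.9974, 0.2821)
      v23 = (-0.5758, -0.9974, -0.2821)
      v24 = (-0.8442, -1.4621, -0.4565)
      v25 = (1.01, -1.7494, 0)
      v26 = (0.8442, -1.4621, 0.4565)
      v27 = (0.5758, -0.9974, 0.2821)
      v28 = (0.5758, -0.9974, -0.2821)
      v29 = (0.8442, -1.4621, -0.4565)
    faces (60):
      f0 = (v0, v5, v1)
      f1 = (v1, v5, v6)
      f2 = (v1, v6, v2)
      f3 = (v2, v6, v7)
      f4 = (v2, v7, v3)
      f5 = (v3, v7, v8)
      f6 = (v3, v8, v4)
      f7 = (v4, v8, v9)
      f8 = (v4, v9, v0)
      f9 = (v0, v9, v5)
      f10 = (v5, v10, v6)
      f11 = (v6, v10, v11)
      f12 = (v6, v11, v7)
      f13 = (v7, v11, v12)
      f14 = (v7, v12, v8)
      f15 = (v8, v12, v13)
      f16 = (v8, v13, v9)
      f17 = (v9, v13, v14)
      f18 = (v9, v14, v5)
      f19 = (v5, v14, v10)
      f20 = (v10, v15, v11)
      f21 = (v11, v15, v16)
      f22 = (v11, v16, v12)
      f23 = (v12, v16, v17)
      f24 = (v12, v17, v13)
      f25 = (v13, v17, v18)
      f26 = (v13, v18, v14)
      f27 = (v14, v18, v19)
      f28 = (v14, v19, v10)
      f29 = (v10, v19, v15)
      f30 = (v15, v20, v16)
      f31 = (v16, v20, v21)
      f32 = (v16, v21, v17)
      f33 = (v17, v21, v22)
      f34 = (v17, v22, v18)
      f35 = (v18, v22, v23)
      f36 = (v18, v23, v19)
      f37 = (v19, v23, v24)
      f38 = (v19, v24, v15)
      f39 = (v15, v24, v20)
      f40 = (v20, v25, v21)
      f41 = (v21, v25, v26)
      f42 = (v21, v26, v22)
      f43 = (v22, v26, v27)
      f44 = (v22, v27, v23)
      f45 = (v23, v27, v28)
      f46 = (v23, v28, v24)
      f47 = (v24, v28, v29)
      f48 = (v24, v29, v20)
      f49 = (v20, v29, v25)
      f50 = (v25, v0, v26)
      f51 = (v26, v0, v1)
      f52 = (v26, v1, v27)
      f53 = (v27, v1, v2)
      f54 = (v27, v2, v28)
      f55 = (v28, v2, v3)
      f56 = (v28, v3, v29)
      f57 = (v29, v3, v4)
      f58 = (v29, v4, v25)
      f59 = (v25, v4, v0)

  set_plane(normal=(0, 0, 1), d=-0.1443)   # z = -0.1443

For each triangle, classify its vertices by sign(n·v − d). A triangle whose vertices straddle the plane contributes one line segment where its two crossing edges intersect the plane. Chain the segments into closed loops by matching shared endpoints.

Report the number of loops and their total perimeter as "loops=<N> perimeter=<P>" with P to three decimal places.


Straddling triangles (24 of 60):
  (v2,v7,v3) [++-] → (1.01104, 0.243605, -0.1443)–(1.1517, 0, -0.1443)  len=0.2813
  (v3,v7,v8) [-+-] → (1.01104, 0.243605, -0.1443)–(0.5758, 0.9974, -0.1443)  len=0.8704
  (v4,v9,v0) [--+] → (1.64833, 0.462171, -0.1443)–(1.91515, 0, -0.1443)  len=0.5337
  (v0,v9,v5) [+-+] → (1.64833, 0.462171, -0.1443)–(0.95759, 1.65858, -0.1443)  len=1.3815
  (v7,v12,v8) [++-] → (0.294534, 0.9974, -0.1443)–(0.5758, 0.9974, -0.1443)  len=0.2813
  (v8,v12,v13) [-+-] → (0.294534, 0.9974, -0.1443)–(-0.5758, 0.9974, -0.1443)  len=0.8703
  (v9,v14,v5) [--+] → (0.423886, 1.65858, -0.1443)–(0.95759, 1.65858, -0.1443)  len=0.5337
  (v5,v14,v10) [+-+] → (0.423886, 1.65858, -0.1443)–(-0.95759, 1.65858, -0.1443)  len=1.3815
  (v12,v17,v13) [++-] → (-0.716458, 0.753795, -0.1443)–(-0.5758, 0.9974, -0.1443)  len=0.2813
  (v13,v17,v18) [-+-] → (-0.716458, 0.753795, -0.1443)–(-1.1517, 0, -0.1443)  len=0.8704
  (v14,v19,v10) [--+] → (-1.22441, 1.19641, -0.1443)–(-0.95759, 1.65858, -0.1443)  len=0.5337
  (v10,v19,v15) [+-+] → (-1.22441, 1.19641, -0.1443)–(-1.91515, 0, -0.1443)  len=1.3815
  (v17,v22,v18) [++-] → (-1.01104, -0.243605, -0.1443)–(-1.1517, 0, -0.1443)  len=0.2813
  (v18,v22,v23) [-+-] → (-1.01104, -0.243605, -0.1443)–(-0.5758, -0.9974, -0.1443)  len=0.8704
  (v19,v24,v15) [--+] → (-1.64833, -0.462171, -0.1443)–(-1.91515, 0, -0.1443)  len=0.5337
  (v15,v24,v20) [+-+] → (-1.64833, -0.462171, -0.1443)–(-0.95759, -1.65858, -0.1443)  len=1.3815
  (v22,v27,v23) [++-] → (-0.294534, -0.9974, -0.1443)–(-0.5758, -0.9974, -0.1443)  len=0.2813
  (v23,v27,v28) [-+-] → (-0.294534, -0.9974, -0.1443)–(0.5758, -0.9974, -0.1443)  len=0.8703
  (v24,v29,v20) [--+] → (-0.423886, -1.65858, -0.1443)–(-0.95759, -1.65858, -0.1443)  len=0.5337
  (v20,v29,v25) [+-+] → (-0.423886, -1.65858, -0.1443)–(0.95759, -1.65858, -0.1443)  len=1.3815
  (v27,v2,v28) [++-] → (0.716458, -0.753795, -0.1443)–(0.5758, -0.9974, -0.1443)  len=0.2813
  (v28,v2,v3) [-+-] → (0.716458, -0.753795, -0.1443)–(1.1517, 0, -0.1443)  len=0.8704
  (v29,v4,v25) [--+] → (1.22441, -1.19641, -0.1443)–(0.95759, -1.65858, -0.1443)  len=0.5337
  (v25,v4,v0) [+-+] → (1.22441, -1.19641, -0.1443)–(1.91515, 0, -0.1443)  len=1.3815

Chained into 2 loop(s):
  loop 1: 12 segments, perimeter = 6.9101
  loop 2: 12 segments, perimeter = 11.4910
Total perimeter = 18.401

loops=2 perimeter=18.401


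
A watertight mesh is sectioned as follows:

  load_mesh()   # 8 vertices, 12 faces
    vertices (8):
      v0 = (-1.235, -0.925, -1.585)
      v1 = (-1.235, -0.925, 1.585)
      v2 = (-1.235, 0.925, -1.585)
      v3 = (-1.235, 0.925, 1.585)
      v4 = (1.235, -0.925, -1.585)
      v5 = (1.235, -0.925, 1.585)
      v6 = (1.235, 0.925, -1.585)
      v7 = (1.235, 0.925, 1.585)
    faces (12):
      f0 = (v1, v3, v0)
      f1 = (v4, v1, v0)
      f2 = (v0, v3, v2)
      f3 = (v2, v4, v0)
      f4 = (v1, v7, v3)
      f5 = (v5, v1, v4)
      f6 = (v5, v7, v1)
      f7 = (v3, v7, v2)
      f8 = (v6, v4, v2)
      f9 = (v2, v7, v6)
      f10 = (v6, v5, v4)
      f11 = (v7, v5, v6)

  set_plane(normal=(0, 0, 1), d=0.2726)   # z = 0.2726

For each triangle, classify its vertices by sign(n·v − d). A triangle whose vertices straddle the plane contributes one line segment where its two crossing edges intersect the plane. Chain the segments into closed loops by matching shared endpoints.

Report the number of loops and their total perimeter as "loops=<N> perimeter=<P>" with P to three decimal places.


Straddling triangles (8 of 12):
  (v1,v3,v0) [++-] → (-1.235, 0.159088, 0.2726)–(-1.235, -0.925, 0.2726)  len=1.0841
  (v4,v1,v0) [-+-] → (-0.212404, -0.925, 0.2726)–(-1.235, -0.925, 0.2726)  len=1.0226
  (v0,v3,v2) [-+-] → (-1.235, 0.159088, 0.2726)–(-1.235, 0.925, 0.2726)  len=0.7659
  (v5,v1,v4) [++-] → (-0.212404, -0.925, 0.2726)–(1.235, -0.925, 0.2726)  len=1.4474
  (v3,v7,v2) [++-] → (0.212404, 0.925, 0.2726)–(-1.235, 0.925, 0.2726)  len=1.4474
  (v2,v7,v6) [-+-] → (0.212404, 0.925, 0.2726)–(1.235, 0.925, 0.2726)  len=1.0226
  (v6,v5,v4) [-+-] → (1.235, -0.159088, 0.2726)–(1.235, -0.925, 0.2726)  len=0.7659
  (v7,v5,v6) [++-] → (1.235, -0.159088, 0.2726)–(1.235, 0.925, 0.2726)  len=1.0841

Chained into 1 loop(s):
  loop 1: 8 segments, perimeter = 8.6400
Total perimeter = 8.640

loops=1 perimeter=8.640


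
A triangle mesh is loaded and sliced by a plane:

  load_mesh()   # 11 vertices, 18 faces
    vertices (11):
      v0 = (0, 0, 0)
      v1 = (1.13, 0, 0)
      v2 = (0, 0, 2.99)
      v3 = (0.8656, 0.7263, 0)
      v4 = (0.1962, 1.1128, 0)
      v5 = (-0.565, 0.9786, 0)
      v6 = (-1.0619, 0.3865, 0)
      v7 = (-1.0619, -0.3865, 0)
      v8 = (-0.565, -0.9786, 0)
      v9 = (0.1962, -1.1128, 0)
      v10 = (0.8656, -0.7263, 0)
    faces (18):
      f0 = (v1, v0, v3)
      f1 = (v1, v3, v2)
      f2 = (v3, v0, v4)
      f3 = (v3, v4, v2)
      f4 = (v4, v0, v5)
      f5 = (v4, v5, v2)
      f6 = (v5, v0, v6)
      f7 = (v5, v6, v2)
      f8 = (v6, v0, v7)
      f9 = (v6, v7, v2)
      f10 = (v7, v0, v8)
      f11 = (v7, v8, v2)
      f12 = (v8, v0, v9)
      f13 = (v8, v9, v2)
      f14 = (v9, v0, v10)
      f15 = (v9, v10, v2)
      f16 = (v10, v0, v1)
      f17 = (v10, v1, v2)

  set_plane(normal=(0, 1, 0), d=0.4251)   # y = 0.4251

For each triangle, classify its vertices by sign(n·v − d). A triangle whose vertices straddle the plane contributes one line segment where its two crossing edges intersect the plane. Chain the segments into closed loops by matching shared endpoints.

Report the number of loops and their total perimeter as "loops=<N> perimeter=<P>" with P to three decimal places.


Straddling triangles (8 of 18):
  (v1,v0,v3) [--+] → (0.506632, 0.4251, 0)–(0.975248, 0.4251, 0)  len=0.4686
  (v1,v3,v2) [-+-] → (0.975248, 0.4251, 0)–(0.506632, 0.4251, 1.23997)  len=1.3256
  (v3,v0,v4) [+-+] → (0.506632, 0.4251, 0)–(0.0749502, 0.4251, 0)  len=0.4317
  (v3,v4,v2) [++-] → (0.0749502, 0.4251, 1.84779)–(0.506632, 0.4251, 1.23997)  len=0.7455
  (v4,v0,v5) [+-+] → (0.0749502, 0.4251, 0)–(-0.245434, 0.4251, 0)  len=0.3204
  (v4,v5,v2) [++-] → (-0.245434, 0.4251, 1.69116)–(0.0749502, 0.4251, 1.84779)  len=0.3566
  (v5,v0,v6) [+--] → (-0.245434, 0.4251, 0)–(-1.02951, 0.4251, 0)  len=0.7841
  (v5,v6,v2) [+--] → (-1.02951, 0.4251, 0)–(-0.245434, 0.4251, 1.69116)  len=1.8641

Chained into 1 loop(s):
  loop 1: 8 segments, perimeter = 6.2965
Total perimeter = 6.297

loops=1 perimeter=6.297


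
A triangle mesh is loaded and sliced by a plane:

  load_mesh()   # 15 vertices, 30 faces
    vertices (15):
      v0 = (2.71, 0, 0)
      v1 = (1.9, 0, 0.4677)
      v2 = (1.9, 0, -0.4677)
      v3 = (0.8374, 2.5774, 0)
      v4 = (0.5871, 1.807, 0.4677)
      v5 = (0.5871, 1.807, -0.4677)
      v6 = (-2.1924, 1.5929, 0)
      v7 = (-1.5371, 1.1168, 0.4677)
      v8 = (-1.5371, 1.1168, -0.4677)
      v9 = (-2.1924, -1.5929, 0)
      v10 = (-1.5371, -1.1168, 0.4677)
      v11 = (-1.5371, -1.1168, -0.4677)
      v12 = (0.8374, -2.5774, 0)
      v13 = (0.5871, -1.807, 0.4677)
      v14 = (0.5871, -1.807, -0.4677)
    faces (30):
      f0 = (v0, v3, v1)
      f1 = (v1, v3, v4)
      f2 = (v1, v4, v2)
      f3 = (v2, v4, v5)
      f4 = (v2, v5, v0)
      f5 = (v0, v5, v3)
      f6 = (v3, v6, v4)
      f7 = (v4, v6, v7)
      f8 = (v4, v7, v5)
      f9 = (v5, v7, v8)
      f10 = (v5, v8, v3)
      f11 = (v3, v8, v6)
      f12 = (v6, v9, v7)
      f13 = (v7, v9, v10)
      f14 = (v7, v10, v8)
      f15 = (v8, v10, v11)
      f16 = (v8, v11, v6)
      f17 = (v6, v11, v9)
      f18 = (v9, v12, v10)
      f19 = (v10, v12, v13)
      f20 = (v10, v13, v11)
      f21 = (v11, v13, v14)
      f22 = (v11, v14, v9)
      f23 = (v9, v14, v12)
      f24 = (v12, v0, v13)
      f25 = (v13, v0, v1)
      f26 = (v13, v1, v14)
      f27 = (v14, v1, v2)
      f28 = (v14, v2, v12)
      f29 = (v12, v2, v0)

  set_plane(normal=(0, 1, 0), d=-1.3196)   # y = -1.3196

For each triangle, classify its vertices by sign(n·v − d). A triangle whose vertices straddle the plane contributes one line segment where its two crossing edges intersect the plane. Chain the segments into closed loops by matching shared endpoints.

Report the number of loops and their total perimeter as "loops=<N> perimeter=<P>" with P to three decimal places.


Straddling triangles (14 of 30):
  (v6,v9,v7) [+-+] → (-2.1924, -1.3196, 0)–(-2.12631, -1.3196, 0.0471722)  len=0.0812
  (v7,v9,v10) [+-+] → (-2.12631, -1.3196, 0.0471722)–(-1.81623, -1.3196, 0.268478)  len=0.3809
  (v6,v11,v9) [++-] → (-1.81623, -1.3196, -0.268478)–(-2.1924, -1.3196, 0)  len=0.4622
  (v9,v12,v10) [--+] → (-1.20741, -1.3196, 0.402761)–(-1.81623, -1.3196, 0.268478)  len=0.6235
  (v10,v12,v13) [+--] → (-1.20741, -1.3196, 0.402761)–(-0.912951, -1.3196, 0.4677)  len=0.3015
  (v10,v13,v11) [+-+] → (-0.912951, -1.3196, 0.4677)–(-0.912951, -1.3196, -0.192853)  len=0.6606
  (v11,v13,v14) [+--] → (-0.912951, -1.3196, -0.192853)–(-0.912951, -1.3196, -0.4677)  len=0.2748
  (v11,v14,v9) [+--] → (-0.912951, -1.3196, -0.4677)–(-1.81623, -1.3196, -0.268478)  len=0.9250
  (v12,v0,v13) [-+-] → (1.75125, -1.3196, 0)–(1.15971, -1.3196, 0.341548)  len=0.6831
  (v13,v0,v1) [-++] → (1.15971, -1.3196, 0.341548)–(0.941227, -1.3196, 0.4677)  len=0.2523
  (v13,v1,v14) [-+-] → (0.941227, -1.3196, 0.4677)–(0.941227, -1.3196, -0.215396)  len=0.6831
  (v14,v1,v2) [-++] → (0.941227, -1.3196, -0.215396)–(0.941227, -1.3196, -0.4677)  len=0.2523
  (v14,v2,v12) [-+-] → (0.941227, -1.3196, -0.4677)–(1.35596, -1.3196, -0.228243)  len=0.4789
  (v12,v2,v0) [-++] → (1.35596, -1.3196, -0.228243)–(1.75125, -1.3196, 0)  len=0.4565

Chained into 2 loop(s):
  loop 1: 8 segments, perimeter = 3.7097
  loop 2: 6 segments, perimeter = 2.8061
Total perimeter = 6.516

loops=2 perimeter=6.516


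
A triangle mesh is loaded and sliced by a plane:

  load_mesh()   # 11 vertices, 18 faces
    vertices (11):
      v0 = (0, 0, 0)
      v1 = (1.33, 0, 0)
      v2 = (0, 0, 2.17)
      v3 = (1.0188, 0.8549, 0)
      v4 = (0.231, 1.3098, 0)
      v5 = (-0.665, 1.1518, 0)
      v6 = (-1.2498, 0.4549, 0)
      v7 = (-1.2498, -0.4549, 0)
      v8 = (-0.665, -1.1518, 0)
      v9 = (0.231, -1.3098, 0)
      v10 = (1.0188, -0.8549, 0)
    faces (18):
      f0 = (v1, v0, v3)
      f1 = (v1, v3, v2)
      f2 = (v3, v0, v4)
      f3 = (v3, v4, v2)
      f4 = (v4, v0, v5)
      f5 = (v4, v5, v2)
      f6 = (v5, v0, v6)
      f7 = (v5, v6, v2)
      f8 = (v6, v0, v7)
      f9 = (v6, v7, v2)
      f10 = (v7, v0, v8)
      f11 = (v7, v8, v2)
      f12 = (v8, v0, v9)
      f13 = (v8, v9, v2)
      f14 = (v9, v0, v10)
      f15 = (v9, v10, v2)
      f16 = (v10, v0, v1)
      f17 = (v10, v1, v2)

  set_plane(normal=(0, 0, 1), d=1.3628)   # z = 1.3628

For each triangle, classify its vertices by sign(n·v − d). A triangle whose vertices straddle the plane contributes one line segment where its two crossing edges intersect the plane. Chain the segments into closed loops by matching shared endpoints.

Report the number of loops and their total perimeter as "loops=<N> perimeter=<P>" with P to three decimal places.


loops=1 perimeter=3.046

Straddling triangles (9 of 18):
  (v1,v3,v2) [--+] → (0.378975, 0.318007, 1.3628)–(0.494735, 0, 1.3628)  len=0.3384
  (v3,v4,v2) [--+] → (0.0859277, 0.487221, 1.3628)–(0.378975, 0.318007, 1.3628)  len=0.3384
  (v4,v5,v2) [--+] → (-0.247368, 0.428448, 1.3628)–(0.0859277, 0.487221, 1.3628)  len=0.3384
  (v5,v6,v2) [--+] → (-0.464903, 0.169214, 1.3628)–(-0.247368, 0.428448, 1.3628)  len=0.3384
  (v6,v7,v2) [--+] → (-0.464903, -0.169214, 1.3628)–(-0.464903, 0.169214, 1.3628)  len=0.3384
  (v7,v8,v2) [--+] → (-0.247368, -0.428448, 1.3628)–(-0.464903, -0.169214, 1.3628)  len=0.3384
  (v8,v9,v2) [--+] → (0.0859277, -0.487221, 1.3628)–(-0.247368, -0.428448, 1.3628)  len=0.3384
  (v9,v10,v2) [--+] → (0.378975, -0.318007, 1.3628)–(0.0859277, -0.487221, 1.3628)  len=0.3384
  (v10,v1,v2) [--+] → (0.494735, 0, 1.3628)–(0.378975, -0.318007, 1.3628)  len=0.3384

Chained into 1 loop(s):
  loop 1: 9 segments, perimeter = 3.0458
Total perimeter = 3.046


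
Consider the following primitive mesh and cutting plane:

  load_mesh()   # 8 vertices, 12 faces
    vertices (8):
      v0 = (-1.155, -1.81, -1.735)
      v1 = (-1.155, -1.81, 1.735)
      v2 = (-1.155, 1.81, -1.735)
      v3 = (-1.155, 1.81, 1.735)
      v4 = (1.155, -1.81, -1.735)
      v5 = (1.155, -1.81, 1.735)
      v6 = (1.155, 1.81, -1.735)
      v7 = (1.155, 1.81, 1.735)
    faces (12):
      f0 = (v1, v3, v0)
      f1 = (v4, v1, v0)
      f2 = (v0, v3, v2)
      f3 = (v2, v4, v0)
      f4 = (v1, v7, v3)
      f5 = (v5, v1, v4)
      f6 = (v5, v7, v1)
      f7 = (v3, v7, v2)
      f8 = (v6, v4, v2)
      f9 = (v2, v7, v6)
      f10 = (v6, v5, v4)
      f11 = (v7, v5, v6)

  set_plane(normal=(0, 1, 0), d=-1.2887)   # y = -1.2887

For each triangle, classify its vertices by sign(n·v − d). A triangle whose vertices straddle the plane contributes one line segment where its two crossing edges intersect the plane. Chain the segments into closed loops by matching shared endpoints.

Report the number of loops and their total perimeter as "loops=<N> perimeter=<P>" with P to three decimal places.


loops=1 perimeter=11.560

Straddling triangles (8 of 12):
  (v1,v3,v0) [-+-] → (-1.155, -1.2887, 1.735)–(-1.155, -1.2887, -1.2353)  len=2.9703
  (v0,v3,v2) [-++] → (-1.155, -1.2887, -1.2353)–(-1.155, -1.2887, -1.735)  len=0.4997
  (v2,v4,v0) [+--] → (0.822347, -1.2887, -1.735)–(-1.155, -1.2887, -1.735)  len=1.9773
  (v1,v7,v3) [-++] → (-0.822347, -1.2887, 1.735)–(-1.155, -1.2887, 1.735)  len=0.3327
  (v5,v7,v1) [-+-] → (1.155, -1.2887, 1.735)–(-0.822347, -1.2887, 1.735)  len=1.9773
  (v6,v4,v2) [+-+] → (1.155, -1.2887, -1.735)–(0.822347, -1.2887, -1.735)  len=0.3327
  (v6,v5,v4) [+--] → (1.155, -1.2887, 1.2353)–(1.155, -1.2887, -1.735)  len=2.9703
  (v7,v5,v6) [+-+] → (1.155, -1.2887, 1.735)–(1.155, -1.2887, 1.2353)  len=0.4997

Chained into 1 loop(s):
  loop 1: 8 segments, perimeter = 11.5600
Total perimeter = 11.560


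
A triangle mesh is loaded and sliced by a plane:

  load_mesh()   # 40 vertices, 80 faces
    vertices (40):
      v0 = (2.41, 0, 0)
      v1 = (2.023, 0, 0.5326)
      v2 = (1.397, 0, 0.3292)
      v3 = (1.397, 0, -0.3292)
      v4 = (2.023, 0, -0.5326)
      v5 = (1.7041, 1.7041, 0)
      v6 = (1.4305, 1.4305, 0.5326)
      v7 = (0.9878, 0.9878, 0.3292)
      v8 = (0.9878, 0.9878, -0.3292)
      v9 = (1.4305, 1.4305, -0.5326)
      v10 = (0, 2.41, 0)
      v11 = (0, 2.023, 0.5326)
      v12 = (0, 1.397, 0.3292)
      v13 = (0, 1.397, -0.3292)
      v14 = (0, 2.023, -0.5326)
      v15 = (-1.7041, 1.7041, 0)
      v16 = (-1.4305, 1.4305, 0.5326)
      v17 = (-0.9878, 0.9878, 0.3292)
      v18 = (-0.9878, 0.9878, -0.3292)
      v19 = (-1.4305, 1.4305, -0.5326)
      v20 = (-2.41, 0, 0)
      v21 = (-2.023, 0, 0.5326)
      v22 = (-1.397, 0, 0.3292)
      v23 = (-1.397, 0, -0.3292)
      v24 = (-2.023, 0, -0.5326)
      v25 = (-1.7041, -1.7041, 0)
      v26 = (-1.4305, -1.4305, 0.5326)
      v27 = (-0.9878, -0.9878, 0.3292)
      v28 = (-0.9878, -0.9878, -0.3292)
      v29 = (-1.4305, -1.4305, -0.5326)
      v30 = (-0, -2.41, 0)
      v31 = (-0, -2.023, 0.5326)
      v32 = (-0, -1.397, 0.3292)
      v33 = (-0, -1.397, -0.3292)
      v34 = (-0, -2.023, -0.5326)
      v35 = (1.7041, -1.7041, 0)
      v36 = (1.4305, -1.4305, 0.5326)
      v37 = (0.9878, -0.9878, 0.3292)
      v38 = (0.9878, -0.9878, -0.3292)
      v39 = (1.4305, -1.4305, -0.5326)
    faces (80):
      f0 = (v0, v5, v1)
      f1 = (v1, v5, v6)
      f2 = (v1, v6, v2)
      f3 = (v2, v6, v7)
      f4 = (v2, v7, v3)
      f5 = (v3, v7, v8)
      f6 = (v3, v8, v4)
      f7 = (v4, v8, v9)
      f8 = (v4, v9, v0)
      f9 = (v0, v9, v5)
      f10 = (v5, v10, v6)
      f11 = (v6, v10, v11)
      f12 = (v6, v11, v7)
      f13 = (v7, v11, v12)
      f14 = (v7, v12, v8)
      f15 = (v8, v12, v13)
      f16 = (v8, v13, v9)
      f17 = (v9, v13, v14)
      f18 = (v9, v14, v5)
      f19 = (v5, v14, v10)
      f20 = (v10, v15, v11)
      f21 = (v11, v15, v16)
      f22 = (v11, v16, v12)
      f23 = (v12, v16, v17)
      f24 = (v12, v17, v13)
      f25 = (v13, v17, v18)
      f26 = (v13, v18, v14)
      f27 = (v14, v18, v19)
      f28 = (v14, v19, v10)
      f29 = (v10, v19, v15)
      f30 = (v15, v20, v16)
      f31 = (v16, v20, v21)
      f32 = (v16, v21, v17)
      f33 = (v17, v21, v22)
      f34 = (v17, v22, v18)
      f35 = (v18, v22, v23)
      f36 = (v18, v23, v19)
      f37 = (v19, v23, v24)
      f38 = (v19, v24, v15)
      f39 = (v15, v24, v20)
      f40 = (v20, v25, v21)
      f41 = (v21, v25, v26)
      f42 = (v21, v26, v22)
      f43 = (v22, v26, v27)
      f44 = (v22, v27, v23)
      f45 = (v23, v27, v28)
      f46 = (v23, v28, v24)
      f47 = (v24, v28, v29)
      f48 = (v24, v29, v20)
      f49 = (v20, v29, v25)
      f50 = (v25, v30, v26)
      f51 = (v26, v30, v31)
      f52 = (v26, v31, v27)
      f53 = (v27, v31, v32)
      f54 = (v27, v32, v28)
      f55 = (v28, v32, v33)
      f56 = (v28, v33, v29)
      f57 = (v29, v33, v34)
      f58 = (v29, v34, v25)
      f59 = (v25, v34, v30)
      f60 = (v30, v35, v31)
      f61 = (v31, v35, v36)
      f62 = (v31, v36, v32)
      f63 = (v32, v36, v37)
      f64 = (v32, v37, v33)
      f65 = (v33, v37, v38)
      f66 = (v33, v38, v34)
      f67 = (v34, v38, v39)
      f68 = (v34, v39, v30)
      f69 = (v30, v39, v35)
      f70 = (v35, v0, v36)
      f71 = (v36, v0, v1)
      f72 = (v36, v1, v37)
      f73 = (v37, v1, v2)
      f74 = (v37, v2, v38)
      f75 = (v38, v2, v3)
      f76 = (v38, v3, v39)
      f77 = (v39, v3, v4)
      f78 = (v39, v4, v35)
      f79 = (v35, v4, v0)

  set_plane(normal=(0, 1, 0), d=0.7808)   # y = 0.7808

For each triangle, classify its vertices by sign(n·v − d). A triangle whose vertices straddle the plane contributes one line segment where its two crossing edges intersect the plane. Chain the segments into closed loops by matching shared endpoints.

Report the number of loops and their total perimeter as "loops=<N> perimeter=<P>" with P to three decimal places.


Straddling triangles (20 of 80):
  (v0,v5,v1) [-+-] → (2.08656, 0.7808, 0)–(1.87688, 0.7808, 0.288568)  len=0.3567
  (v1,v5,v6) [-++] → (1.87688, 0.7808, 0.288568)–(1.6996, 0.7808, 0.5326)  len=0.3016
  (v1,v6,v2) [-+-] → (1.6996, 0.7808, 0.5326)–(1.41529, 0.7808, 0.44022)  len=0.2989
  (v2,v6,v7) [-++] → (1.41529, 0.7808, 0.44022)–(1.07355, 0.7808, 0.3292)  len=0.3593
  (v2,v7,v3) [-+-] → (1.07355, 0.7808, 0.3292)–(1.07355, 0.7808, 0.191228)  len=0.1380
  (v3,v7,v8) [-++] → (1.07355, 0.7808, 0.191228)–(1.07355, 0.7808, -0.3292)  len=0.5204
  (v3,v8,v4) [-+-] → (1.07355, 0.7808, -0.3292)–(1.20473, 0.7808, -0.371824)  len=0.1379
  (v4,v8,v9) [-++] → (1.20473, 0.7808, -0.371824)–(1.6996, 0.7808, -0.5326)  len=0.5203
  (v4,v9,v0) [-+-] → (1.6996, 0.7808, -0.5326)–(1.87537, 0.7808, -0.290705)  len=0.2990
  (v0,v9,v5) [-++] → (1.87537, 0.7808, -0.290705)–(2.08656, 0.7808, 0)  len=0.3593
  (v15,v20,v16) [+-+] → (-2.08656, 0.7808, 0)–(-1.87537, 0.7808, 0.290705)  len=0.3593
  (v16,v20,v21) [+--] → (-1.87537, 0.7808, 0.290705)–(-1.6996, 0.7808, 0.5326)  len=0.2990
  (v16,v21,v17) [+-+] → (-1.6996, 0.7808, 0.5326)–(-1.20473, 0.7808, 0.371824)  len=0.5203
  (v17,v21,v22) [+--] → (-1.20473, 0.7808, 0.371824)–(-1.07355, 0.7808, 0.3292)  len=0.1379
  (v17,v22,v18) [+-+] → (-1.07355, 0.7808, 0.3292)–(-1.07355, 0.7808, -0.191228)  len=0.5204
  (v18,v22,v23) [+--] → (-1.07355, 0.7808, -0.191228)–(-1.07355, 0.7808, -0.3292)  len=0.1380
  (v18,v23,v19) [+-+] → (-1.07355, 0.7808, -0.3292)–(-1.41529, 0.7808, -0.44022)  len=0.3593
  (v19,v23,v24) [+--] → (-1.41529, 0.7808, -0.44022)–(-1.6996, 0.7808, -0.5326)  len=0.2989
  (v19,v24,v15) [+-+] → (-1.6996, 0.7808, -0.5326)–(-1.87688, 0.7808, -0.288568)  len=0.3016
  (v15,v24,v20) [+--] → (-1.87688, 0.7808, -0.288568)–(-2.08656, 0.7808, 0)  len=0.3567

Chained into 2 loop(s):
  loop 1: 10 segments, perimeter = 3.2916
  loop 2: 10 segments, perimeter = 3.2916
Total perimeter = 6.583

loops=2 perimeter=6.583


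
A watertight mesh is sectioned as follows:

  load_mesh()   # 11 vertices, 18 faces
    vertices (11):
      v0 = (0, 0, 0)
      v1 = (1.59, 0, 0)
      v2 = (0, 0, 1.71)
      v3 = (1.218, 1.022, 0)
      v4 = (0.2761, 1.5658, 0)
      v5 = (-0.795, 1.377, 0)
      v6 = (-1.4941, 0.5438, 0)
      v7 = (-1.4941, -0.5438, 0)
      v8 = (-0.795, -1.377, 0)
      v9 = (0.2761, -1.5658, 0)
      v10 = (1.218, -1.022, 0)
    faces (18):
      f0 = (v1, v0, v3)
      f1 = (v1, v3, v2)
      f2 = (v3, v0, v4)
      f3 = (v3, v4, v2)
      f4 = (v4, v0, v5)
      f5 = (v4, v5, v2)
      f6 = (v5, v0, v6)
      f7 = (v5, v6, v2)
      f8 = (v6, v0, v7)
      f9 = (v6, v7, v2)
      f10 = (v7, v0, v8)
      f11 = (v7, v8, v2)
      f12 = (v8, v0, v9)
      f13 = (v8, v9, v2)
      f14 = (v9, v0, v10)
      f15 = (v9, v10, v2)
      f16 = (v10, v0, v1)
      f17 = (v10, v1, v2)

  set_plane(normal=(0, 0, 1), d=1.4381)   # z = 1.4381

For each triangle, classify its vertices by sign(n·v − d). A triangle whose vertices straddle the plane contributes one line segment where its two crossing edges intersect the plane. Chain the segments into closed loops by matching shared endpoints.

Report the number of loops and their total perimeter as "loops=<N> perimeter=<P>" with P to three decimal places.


loops=1 perimeter=1.556

Straddling triangles (9 of 18):
  (v1,v3,v2) [--+] → (0.193669, 0.162504, 1.4381)–(0.252819, 0, 1.4381)  len=0.1729
  (v3,v4,v2) [--+] → (0.0439015, 0.248971, 1.4381)–(0.193669, 0.162504, 1.4381)  len=0.1729
  (v4,v5,v2) [--+] → (-0.12641, 0.218951, 1.4381)–(0.0439015, 0.248971, 1.4381)  len=0.1729
  (v5,v6,v2) [--+] → (-0.237571, 0.0864674, 1.4381)–(-0.12641, 0.218951, 1.4381)  len=0.1729
  (v6,v7,v2) [--+] → (-0.237571, -0.0864674, 1.4381)–(-0.237571, 0.0864674, 1.4381)  len=0.1729
  (v7,v8,v2) [--+] → (-0.12641, -0.218951, 1.4381)–(-0.237571, -0.0864674, 1.4381)  len=0.1729
  (v8,v9,v2) [--+] → (0.0439015, -0.248971, 1.4381)–(-0.12641, -0.218951, 1.4381)  len=0.1729
  (v9,v10,v2) [--+] → (0.193669, -0.162504, 1.4381)–(0.0439015, -0.248971, 1.4381)  len=0.1729
  (v10,v1,v2) [--+] → (0.252819, 0, 1.4381)–(0.193669, -0.162504, 1.4381)  len=0.1729

Chained into 1 loop(s):
  loop 1: 9 segments, perimeter = 1.5564
Total perimeter = 1.556


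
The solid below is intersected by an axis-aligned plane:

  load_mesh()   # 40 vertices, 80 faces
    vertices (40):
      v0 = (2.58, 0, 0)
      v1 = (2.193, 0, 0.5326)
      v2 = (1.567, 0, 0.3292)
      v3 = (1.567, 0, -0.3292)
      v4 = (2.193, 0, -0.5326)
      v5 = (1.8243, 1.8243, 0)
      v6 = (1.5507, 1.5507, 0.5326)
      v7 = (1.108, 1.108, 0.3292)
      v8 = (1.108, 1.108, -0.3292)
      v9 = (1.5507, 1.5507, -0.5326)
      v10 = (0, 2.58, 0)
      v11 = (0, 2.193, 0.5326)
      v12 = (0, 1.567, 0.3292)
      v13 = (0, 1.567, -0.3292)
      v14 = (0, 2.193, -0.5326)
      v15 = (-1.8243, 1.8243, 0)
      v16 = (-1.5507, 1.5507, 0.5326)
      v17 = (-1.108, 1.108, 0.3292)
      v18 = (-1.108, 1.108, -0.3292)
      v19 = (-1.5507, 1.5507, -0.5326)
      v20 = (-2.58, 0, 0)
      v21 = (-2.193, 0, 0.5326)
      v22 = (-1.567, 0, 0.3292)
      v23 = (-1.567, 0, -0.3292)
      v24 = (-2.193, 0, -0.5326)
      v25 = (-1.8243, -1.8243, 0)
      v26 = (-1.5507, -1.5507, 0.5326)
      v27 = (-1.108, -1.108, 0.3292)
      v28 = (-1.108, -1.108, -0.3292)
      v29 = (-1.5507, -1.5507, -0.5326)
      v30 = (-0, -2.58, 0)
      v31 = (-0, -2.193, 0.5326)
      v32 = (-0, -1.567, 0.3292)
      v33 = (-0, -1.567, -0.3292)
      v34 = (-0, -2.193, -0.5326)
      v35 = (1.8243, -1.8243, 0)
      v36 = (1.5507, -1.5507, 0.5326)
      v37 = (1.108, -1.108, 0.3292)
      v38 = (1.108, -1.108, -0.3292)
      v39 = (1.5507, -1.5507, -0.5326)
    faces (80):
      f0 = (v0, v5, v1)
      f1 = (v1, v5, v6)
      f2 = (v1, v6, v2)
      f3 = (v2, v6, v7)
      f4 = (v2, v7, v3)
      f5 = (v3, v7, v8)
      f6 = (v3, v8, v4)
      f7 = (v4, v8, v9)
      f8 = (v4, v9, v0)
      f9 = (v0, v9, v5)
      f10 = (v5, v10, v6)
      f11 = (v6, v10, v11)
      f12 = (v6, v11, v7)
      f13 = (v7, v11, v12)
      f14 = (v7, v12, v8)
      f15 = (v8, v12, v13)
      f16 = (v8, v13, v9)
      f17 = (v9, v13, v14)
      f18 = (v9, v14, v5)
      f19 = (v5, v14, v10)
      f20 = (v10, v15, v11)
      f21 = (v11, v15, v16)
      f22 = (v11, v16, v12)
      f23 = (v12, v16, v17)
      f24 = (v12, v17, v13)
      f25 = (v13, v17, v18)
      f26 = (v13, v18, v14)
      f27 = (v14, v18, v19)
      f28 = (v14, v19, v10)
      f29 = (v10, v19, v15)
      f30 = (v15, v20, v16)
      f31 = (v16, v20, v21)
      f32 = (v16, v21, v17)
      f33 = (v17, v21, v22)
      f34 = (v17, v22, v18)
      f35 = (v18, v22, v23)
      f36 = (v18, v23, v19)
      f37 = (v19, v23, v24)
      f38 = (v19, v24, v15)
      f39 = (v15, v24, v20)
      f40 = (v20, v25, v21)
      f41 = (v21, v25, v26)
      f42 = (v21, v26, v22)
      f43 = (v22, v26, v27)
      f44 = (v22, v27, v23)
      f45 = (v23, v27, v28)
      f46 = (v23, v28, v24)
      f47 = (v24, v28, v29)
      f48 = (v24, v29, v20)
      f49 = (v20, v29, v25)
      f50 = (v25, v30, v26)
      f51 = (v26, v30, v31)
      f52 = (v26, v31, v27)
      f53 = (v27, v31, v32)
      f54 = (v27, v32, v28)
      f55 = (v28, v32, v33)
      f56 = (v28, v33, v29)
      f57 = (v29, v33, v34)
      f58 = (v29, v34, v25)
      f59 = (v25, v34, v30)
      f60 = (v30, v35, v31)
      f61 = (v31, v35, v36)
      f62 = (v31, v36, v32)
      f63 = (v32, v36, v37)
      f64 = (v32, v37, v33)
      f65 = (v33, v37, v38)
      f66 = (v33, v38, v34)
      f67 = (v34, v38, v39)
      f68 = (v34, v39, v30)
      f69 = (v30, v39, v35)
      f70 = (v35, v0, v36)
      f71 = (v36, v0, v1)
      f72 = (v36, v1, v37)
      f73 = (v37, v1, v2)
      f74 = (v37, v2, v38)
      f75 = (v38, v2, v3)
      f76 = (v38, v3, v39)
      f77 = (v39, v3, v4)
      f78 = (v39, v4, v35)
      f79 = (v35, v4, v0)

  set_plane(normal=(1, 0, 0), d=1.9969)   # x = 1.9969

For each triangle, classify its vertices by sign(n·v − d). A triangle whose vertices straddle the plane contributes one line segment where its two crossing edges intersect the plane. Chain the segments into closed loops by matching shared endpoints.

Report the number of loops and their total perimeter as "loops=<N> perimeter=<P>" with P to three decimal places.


Straddling triangles (14 of 80):
  (v0,v5,v1) [+-+] → (1.9969, 1.40763, 0)–(1.9969, 0.970288, 0.249327)  len=0.5034
  (v1,v5,v6) [+--] → (1.9969, 0.970288, 0.249327)–(1.9969, 0.473443, 0.5326)  len=0.5719
  (v1,v6,v2) [+--] → (1.9969, 0.473443, 0.5326)–(1.9969, 0, 0.468883)  len=0.4777
  (v3,v8,v4) [--+] → (1.9969, 0.200257, -0.495838)–(1.9969, 0, -0.468883)  len=0.2021
  (v4,v8,v9) [+--] → (1.9969, 0.200257, -0.495838)–(1.9969, 0.473443, -0.5326)  len=0.2756
  (v4,v9,v0) [+-+] → (1.9969, 0.473443, -0.5326)–(1.9969, 0.878474, -0.301719)  len=0.4662
  (v0,v9,v5) [+--] → (1.9969, 0.878474, -0.301719)–(1.9969, 1.40763, 0)  len=0.6091
  (v35,v0,v36) [-+-] → (1.9969, -1.40763, 0)–(1.9969, -0.878474, 0.301719)  len=0.6091
  (v36,v0,v1) [-++] → (1.9969, -0.878474, 0.301719)–(1.9969, -0.473443, 0.5326)  len=0.4662
  (v36,v1,v37) [-+-] → (1.9969, -0.473443, 0.5326)–(1.9969, -0.200257, 0.495838)  len=0.2756
  (v37,v1,v2) [-+-] → (1.9969, -0.200257, 0.495838)–(1.9969, 0, 0.468883)  len=0.2021
  (v39,v3,v4) [--+] → (1.9969, 0, -0.468883)–(1.9969, -0.473443, -0.5326)  len=0.4777
  (v39,v4,v35) [-+-] → (1.9969, -0.473443, -0.5326)–(1.9969, -0.970288, -0.249327)  len=0.5719
  (v35,v4,v0) [-++] → (1.9969, -0.970288, -0.249327)–(1.9969, -1.40763, 0)  len=0.5034

Chained into 1 loop(s):
  loop 1: 14 segments, perimeter = 6.2122
Total perimeter = 6.212

loops=1 perimeter=6.212


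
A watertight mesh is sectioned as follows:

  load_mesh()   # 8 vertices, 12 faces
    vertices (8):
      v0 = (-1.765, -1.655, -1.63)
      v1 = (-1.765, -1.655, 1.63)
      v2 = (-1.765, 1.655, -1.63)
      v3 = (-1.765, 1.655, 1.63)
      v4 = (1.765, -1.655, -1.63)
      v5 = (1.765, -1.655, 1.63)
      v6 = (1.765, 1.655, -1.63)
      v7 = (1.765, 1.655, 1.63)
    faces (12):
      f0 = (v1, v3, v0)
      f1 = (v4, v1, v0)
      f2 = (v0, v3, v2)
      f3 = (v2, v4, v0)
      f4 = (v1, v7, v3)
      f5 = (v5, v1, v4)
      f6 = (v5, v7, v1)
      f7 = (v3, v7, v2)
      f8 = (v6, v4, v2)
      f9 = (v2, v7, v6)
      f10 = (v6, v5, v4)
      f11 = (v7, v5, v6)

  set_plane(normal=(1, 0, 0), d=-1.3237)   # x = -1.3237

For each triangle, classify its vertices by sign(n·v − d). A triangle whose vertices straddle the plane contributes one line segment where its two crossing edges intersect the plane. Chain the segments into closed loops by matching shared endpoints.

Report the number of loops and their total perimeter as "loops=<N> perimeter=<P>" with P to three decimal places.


loops=1 perimeter=13.140

Straddling triangles (8 of 12):
  (v4,v1,v0) [+--] → (-1.3237, -1.655, 1.22245)–(-1.3237, -1.655, -1.63)  len=2.8525
  (v2,v4,v0) [-+-] → (-1.3237, 1.2412, -1.63)–(-1.3237, -1.655, -1.63)  len=2.8962
  (v1,v7,v3) [-+-] → (-1.3237, -1.2412, 1.63)–(-1.3237, 1.655, 1.63)  len=2.8962
  (v5,v1,v4) [+-+] → (-1.3237, -1.655, 1.63)–(-1.3237, -1.655, 1.22245)  len=0.4075
  (v5,v7,v1) [++-] → (-1.3237, -1.2412, 1.63)–(-1.3237, -1.655, 1.63)  len=0.4138
  (v3,v7,v2) [-+-] → (-1.3237, 1.655, 1.63)–(-1.3237, 1.655, -1.22245)  len=2.8525
  (v6,v4,v2) [++-] → (-1.3237, 1.2412, -1.63)–(-1.3237, 1.655, -1.63)  len=0.4138
  (v2,v7,v6) [-++] → (-1.3237, 1.655, -1.22245)–(-1.3237, 1.655, -1.63)  len=0.4075

Chained into 1 loop(s):
  loop 1: 8 segments, perimeter = 13.1400
Total perimeter = 13.140


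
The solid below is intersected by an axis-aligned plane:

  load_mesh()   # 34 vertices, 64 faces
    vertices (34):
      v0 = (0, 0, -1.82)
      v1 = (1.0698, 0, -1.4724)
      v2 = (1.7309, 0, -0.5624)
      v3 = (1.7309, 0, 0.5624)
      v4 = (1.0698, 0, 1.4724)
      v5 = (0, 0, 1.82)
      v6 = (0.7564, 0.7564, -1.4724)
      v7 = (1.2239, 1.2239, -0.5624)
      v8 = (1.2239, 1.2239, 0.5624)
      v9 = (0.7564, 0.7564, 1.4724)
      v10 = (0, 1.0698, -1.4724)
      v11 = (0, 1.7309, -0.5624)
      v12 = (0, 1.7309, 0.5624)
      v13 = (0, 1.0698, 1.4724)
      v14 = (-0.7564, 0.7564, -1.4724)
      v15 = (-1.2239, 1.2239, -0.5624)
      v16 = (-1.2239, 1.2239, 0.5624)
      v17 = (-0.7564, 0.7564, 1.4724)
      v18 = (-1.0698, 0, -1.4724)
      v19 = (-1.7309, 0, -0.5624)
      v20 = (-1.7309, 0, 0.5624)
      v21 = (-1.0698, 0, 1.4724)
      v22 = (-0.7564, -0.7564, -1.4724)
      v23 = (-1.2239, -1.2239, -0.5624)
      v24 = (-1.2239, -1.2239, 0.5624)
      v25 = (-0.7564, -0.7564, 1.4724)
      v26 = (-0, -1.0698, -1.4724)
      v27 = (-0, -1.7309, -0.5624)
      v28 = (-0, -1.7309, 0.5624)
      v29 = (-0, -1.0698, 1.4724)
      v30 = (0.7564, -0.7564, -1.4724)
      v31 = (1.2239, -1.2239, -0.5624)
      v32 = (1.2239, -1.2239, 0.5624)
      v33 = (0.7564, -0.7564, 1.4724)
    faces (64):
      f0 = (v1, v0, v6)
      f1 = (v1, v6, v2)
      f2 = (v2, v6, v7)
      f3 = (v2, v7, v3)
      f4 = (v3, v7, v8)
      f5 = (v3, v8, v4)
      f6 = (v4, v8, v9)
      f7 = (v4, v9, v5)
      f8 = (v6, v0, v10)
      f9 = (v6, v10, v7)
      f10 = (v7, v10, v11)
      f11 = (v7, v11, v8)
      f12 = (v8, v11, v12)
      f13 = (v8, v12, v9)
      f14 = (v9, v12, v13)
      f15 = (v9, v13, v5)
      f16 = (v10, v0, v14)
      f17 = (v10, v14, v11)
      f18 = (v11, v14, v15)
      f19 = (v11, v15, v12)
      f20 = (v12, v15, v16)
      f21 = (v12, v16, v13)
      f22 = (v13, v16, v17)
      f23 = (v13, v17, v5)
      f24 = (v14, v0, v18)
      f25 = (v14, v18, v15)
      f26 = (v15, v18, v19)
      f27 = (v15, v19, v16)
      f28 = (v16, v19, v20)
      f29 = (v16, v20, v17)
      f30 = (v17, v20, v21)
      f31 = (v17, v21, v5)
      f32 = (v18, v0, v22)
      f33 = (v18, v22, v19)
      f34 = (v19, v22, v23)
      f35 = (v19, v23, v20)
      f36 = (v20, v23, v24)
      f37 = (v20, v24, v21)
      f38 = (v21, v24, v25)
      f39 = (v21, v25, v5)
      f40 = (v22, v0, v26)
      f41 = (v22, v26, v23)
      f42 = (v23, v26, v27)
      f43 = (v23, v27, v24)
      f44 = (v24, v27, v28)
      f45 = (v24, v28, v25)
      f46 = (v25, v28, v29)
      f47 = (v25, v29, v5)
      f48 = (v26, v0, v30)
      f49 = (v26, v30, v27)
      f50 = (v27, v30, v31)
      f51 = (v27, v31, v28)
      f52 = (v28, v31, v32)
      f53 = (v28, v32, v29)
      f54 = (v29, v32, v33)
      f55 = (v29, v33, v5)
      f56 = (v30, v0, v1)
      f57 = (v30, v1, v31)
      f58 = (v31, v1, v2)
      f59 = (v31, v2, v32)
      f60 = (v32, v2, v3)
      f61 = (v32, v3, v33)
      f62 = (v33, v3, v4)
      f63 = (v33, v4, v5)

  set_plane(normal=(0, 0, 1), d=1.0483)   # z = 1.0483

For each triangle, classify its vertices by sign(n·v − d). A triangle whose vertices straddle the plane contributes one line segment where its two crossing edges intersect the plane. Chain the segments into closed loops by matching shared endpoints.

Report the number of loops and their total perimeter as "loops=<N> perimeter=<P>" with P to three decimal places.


loops=1 perimeter=8.437

Straddling triangles (16 of 64):
  (v3,v8,v4) [--+] → (1.14162, 0.570391, 1.0483)–(1.3779, 0, 1.0483)  len=0.6174
  (v4,v8,v9) [+-+] → (1.14162, 0.570391, 1.0483)–(0.974276, 0.974276, 1.0483)  len=0.4372
  (v8,v12,v9) [--+] → (0.403884, 1.21056, 1.0483)–(0.974276, 0.974276, 1.0483)  len=0.6174
  (v9,v12,v13) [+-+] → (0.403884, 1.21056, 1.0483)–(0, 1.3779, 1.0483)  len=0.4372
  (v12,v16,v13) [--+] → (-0.570391, 1.14162, 1.0483)–(0, 1.3779, 1.0483)  len=0.6174
  (v13,v16,v17) [+-+] → (-0.570391, 1.14162, 1.0483)–(-0.974276, 0.974276, 1.0483)  len=0.4372
  (v16,v20,v17) [--+] → (-1.21056, 0.403884, 1.0483)–(-0.974276, 0.974276, 1.0483)  len=0.6174
  (v17,v20,v21) [+-+] → (-1.21056, 0.403884, 1.0483)–(-1.3779, 0, 1.0483)  len=0.4372
  (v20,v24,v21) [--+] → (-1.14162, -0.570391, 1.0483)–(-1.3779, 0, 1.0483)  len=0.6174
  (v21,v24,v25) [+-+] → (-1.14162, -0.570391, 1.0483)–(-0.974276, -0.974276, 1.0483)  len=0.4372
  (v24,v28,v25) [--+] → (-0.403884, -1.21056, 1.0483)–(-0.974276, -0.974276, 1.0483)  len=0.6174
  (v25,v28,v29) [+-+] → (-0.403884, -1.21056, 1.0483)–(0, -1.3779, 1.0483)  len=0.4372
  (v28,v32,v29) [--+] → (0.570391, -1.14162, 1.0483)–(0, -1.3779, 1.0483)  len=0.6174
  (v29,v32,v33) [+-+] → (0.570391, -1.14162, 1.0483)–(0.974276, -0.974276, 1.0483)  len=0.4372
  (v32,v3,v33) [--+] → (1.21056, -0.403884, 1.0483)–(0.974276, -0.974276, 1.0483)  len=0.6174
  (v33,v3,v4) [+-+] → (1.21056, -0.403884, 1.0483)–(1.3779, 0, 1.0483)  len=0.4372

Chained into 1 loop(s):
  loop 1: 16 segments, perimeter = 8.4366
Total perimeter = 8.437
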